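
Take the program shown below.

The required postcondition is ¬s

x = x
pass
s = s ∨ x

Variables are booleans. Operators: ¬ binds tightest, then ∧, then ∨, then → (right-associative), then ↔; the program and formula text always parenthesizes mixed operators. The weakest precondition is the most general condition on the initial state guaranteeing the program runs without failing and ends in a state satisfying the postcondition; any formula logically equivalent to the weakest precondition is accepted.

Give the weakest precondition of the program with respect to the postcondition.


Working backward. After the program, ¬s must hold.
Before s := s ∨ x: ¬(s ∨ x)
Before skip: ¬(s ∨ x)
Before x := x: ¬(s ∨ x)
Answer: WP = ¬(s ∨ x)


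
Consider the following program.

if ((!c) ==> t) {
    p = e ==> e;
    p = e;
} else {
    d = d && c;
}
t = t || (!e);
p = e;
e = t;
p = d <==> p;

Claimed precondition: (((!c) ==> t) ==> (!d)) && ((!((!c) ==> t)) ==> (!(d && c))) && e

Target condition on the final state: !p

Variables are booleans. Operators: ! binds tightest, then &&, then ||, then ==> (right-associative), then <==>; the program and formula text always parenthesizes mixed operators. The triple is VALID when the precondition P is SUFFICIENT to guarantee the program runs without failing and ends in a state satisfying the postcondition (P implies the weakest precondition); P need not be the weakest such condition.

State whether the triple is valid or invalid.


Working backward. After the program, !p must hold.
Before p := d <==> p: !(d <==> p)
Before e := t: !(d <==> p)
Before p := e: !(d <==> e)
Before t := t || (!e): !(d <==> e)
Then branch requires !(d <==> e); else branch requires !((d && c) <==> e).
Before the if: (((!c) ==> t) ==> (!(d <==> e))) && ((!((!c) ==> t)) ==> (!((d && c) <==> e)))
The weakest precondition is (((!c) ==> t) ==> (!(d <==> e))) && ((!((!c) ==> t)) ==> (!((d && c) <==> e))).
Check whether (((!c) ==> t) ==> (!d)) && ((!((!c) ==> t)) ==> (!(d && c))) && e implies it.
Every state satisfying the precondition satisfies the weakest precondition: the implication holds.
Answer: valid


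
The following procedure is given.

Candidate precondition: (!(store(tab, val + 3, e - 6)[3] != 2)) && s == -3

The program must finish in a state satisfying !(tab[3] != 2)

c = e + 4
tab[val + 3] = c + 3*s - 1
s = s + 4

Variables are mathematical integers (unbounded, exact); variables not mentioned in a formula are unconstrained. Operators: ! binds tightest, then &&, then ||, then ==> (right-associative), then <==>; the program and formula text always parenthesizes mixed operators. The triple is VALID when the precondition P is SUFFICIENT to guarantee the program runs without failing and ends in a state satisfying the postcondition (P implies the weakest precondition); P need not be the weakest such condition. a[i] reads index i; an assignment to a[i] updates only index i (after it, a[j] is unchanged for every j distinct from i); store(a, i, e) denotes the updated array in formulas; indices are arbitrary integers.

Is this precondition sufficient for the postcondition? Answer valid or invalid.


Working backward. After the program, !(tab[3] != 2) must hold.
Before s := s + 4: !(tab[3] != 2)
Before tab[val + 3] := c + 3*s - 1: !(store(tab, val + 3, c + 3*s - 1)[3] != 2)
Before c := e + 4: !(store(tab, val + 3, e + 3*s + 3)[3] != 2)
The weakest precondition is !(store(tab, val + 3, e + 3*s + 3)[3] != 2).
Check whether (!(store(tab, val + 3, e - 6)[3] != 2)) && s == -3 implies it.
Every state satisfying the precondition satisfies the weakest precondition: the implication holds.
Answer: valid


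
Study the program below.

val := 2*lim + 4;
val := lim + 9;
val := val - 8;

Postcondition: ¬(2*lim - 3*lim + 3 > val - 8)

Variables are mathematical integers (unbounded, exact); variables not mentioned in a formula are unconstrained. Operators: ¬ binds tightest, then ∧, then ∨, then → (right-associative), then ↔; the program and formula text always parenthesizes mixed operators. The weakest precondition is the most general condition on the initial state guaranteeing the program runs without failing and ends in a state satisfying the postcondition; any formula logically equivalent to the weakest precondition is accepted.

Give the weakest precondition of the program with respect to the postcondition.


Working backward. After the program, the postcondition ¬(2*lim - 3*lim + 3 > val - 8) must hold; in canonical form it is ¬(lim + val < 11).
Before val := val - 8: ¬(lim + val < 19)
Before val := lim + 9: ¬(2*lim < 10)
Before val := 2*lim + 4: ¬(2*lim < 10)
Answer: WP = ¬(2*lim < 10)


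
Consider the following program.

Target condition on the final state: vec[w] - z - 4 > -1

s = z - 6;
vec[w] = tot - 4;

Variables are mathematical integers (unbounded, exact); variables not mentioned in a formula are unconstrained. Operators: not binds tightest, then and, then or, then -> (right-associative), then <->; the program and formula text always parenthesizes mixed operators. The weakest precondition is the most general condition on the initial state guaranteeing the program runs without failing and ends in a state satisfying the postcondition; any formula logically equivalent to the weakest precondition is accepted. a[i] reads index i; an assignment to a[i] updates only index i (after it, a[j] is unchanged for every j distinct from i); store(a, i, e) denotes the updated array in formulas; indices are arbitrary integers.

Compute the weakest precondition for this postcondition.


Working backward. After the program, the postcondition vec[w] - z - 4 > -1 must hold; in canonical form it is vec[w] > z + 3.
Before vec[w] := tot - 4: store(vec, w, tot - 4)[w] > z + 3
Before s := z - 6: store(vec, w, tot - 4)[w] > z + 3
Answer: WP = store(vec, w, tot - 4)[w] > z + 3


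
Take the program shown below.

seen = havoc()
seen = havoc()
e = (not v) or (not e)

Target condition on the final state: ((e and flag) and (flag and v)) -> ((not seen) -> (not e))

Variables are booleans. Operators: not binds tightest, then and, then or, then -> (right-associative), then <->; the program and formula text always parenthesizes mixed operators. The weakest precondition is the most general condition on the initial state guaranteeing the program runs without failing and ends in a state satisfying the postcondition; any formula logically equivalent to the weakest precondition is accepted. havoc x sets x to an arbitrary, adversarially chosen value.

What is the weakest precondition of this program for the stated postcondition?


Working backward. After the program, the postcondition ((e and flag) and (flag and v)) -> ((not seen) -> (not e)) must hold; in canonical form it is (e and flag and v) -> ((not seen) -> (not e)).
Before e := (not v) or (not e): (((not v) or (not e)) and flag and v) -> ((not seen) -> (not ((not v) or (not e))))
Before havoc seen: (((not v) or (not e)) and flag and v) -> (not ((not v) or (not e)))
Before havoc seen: (((not v) or (not e)) and flag and v) -> (not ((not v) or (not e)))
Answer: WP = (((not v) or (not e)) and flag and v) -> (not ((not v) or (not e)))


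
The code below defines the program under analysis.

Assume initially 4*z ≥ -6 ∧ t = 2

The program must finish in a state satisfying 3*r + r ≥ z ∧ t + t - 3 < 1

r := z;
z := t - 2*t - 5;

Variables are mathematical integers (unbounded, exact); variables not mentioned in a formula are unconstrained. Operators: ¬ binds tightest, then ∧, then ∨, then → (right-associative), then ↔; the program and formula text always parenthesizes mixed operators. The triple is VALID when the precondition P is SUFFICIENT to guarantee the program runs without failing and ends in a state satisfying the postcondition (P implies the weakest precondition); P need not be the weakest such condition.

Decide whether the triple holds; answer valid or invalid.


Working backward. After the program, the postcondition 3*r + r ≥ z ∧ t + t - 3 < 1 must hold; in canonical form it is 4*r ≥ z ∧ 2*t < 4.
Before z := t - 2*t - 5: 4*r + t ≥ -5 ∧ 2*t < 4
Before r := z: t + 4*z ≥ -5 ∧ 2*t < 4
The weakest precondition is t + 4*z ≥ -5 ∧ 2*t < 4.
Check whether 4*z ≥ -6 ∧ t = 2 implies it.
Countermodel: at the initial state t = 2, z = -1, the precondition holds but the weakest precondition fails.
Answer: invalid


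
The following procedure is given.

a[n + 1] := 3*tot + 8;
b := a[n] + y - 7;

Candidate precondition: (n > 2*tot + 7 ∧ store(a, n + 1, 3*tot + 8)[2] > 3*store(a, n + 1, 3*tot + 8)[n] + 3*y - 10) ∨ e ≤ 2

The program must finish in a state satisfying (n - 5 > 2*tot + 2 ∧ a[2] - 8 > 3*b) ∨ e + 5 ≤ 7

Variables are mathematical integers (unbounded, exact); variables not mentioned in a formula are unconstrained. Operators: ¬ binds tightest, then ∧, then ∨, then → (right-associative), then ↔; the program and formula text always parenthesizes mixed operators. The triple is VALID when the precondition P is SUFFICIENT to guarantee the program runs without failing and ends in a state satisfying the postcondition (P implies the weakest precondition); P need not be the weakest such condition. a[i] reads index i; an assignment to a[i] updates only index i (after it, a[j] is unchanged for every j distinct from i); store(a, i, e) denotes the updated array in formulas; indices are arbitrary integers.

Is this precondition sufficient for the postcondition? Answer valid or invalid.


Working backward. After the program, the postcondition (n - 5 > 2*tot + 2 ∧ a[2] - 8 > 3*b) ∨ e + 5 ≤ 7 must hold; in canonical form it is (n > 2*tot + 7 ∧ a[2] > 3*b + 8) ∨ e ≤ 2.
Before b := a[n] + y - 7: (n > 2*tot + 7 ∧ a[2] > 3*a[n] + 3*y - 13) ∨ e ≤ 2
Before a[n + 1] := 3*tot + 8: (n > 2*tot + 7 ∧ store(a, n + 1, 3*tot + 8)[2] > 3*store(a, n + 1, 3*tot + 8)[n] + 3*y - 13) ∨ e ≤ 2
The weakest precondition is (n > 2*tot + 7 ∧ store(a, n + 1, 3*tot + 8)[2] > 3*store(a, n + 1, 3*tot + 8)[n] + 3*y - 13) ∨ e ≤ 2.
Check whether (n > 2*tot + 7 ∧ store(a, n + 1, 3*tot + 8)[2] > 3*store(a, n + 1, 3*tot + 8)[n] + 3*y - 10) ∨ e ≤ 2 implies it.
Every state satisfying the precondition satisfies the weakest precondition: the implication holds.
Answer: valid


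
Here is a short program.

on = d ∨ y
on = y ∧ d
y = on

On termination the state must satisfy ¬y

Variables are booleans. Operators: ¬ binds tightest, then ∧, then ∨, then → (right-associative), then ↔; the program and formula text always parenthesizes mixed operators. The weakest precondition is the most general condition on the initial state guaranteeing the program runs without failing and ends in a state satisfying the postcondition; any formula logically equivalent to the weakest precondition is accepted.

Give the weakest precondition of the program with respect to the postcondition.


Working backward. After the program, ¬y must hold.
Before y := on: ¬on
Before on := y ∧ d: ¬(y ∧ d)
Before on := d ∨ y: ¬(y ∧ d)
Answer: WP = ¬(y ∧ d)


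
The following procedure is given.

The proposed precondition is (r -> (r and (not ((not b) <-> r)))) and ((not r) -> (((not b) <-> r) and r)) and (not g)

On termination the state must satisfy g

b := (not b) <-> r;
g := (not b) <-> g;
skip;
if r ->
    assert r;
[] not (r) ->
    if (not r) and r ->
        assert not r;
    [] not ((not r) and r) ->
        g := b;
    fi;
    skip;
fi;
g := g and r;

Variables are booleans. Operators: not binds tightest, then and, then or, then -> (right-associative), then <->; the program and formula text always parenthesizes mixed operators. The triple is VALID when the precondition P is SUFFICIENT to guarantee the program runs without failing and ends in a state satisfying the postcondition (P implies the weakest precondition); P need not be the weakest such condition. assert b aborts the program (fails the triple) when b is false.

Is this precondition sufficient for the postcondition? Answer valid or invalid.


Working backward. After the program, g must hold.
Before g := g and r: g and r
Then branch requires r and g; else branch requires b and r.
Before the if: (r -> (r and g)) and ((not r) -> (b and r))
Before skip: (r -> (r and g)) and ((not r) -> (b and r))
Before g := (not b) <-> g: (r -> (r and ((not b) <-> g))) and ((not r) -> (b and r))
Before b := (not b) <-> r: (r -> (r and ((not ((not b) <-> r)) <-> g))) and ((not r) -> (((not b) <-> r) and r))
The weakest precondition is (r -> (r and ((not ((not b) <-> r)) <-> g))) and ((not r) -> (((not b) <-> r) and r)).
Check whether (r -> (r and (not ((not b) <-> r)))) and ((not r) -> (((not b) <-> r) and r)) and (not g) implies it.
Countermodel: at the initial state b = true, g = false, r = true, the precondition holds but the weakest precondition fails.
Answer: invalid


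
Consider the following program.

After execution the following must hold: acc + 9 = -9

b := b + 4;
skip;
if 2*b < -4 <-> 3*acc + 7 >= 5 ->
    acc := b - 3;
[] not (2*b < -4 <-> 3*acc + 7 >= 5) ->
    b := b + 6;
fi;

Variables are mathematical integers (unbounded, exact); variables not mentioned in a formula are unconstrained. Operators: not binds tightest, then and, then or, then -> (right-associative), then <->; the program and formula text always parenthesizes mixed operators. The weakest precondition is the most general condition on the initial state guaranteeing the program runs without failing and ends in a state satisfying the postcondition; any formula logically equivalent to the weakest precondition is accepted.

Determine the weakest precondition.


Working backward. After the program, the postcondition acc + 9 = -9 must hold; in canonical form it is acc = -18.
Then branch requires b = -15; else branch requires acc = -18.
Before the if: ((2*b < -4 <-> 3*acc >= -2) -> b = -15) and ((not (2*b < -4 <-> 3*acc >= -2)) -> acc = -18)
Before skip: ((2*b < -4 <-> 3*acc >= -2) -> b = -15) and ((not (2*b < -4 <-> 3*acc >= -2)) -> acc = -18)
Before b := b + 4: ((2*b < -12 <-> 3*acc >= -2) -> b = -19) and ((not (2*b < -12 <-> 3*acc >= -2)) -> acc = -18)
Answer: WP = ((2*b < -12 <-> 3*acc >= -2) -> b = -19) and ((not (2*b < -12 <-> 3*acc >= -2)) -> acc = -18)


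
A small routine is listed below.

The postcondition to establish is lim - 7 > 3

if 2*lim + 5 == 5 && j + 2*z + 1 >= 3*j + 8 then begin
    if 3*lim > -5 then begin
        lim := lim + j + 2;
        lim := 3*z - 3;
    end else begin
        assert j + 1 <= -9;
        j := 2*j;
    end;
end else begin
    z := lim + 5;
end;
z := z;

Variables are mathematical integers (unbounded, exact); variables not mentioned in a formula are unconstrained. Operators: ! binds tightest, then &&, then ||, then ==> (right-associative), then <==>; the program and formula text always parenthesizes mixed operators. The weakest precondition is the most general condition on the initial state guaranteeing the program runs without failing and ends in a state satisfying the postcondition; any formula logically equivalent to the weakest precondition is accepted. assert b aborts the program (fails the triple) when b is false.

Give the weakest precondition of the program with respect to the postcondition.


Working backward. After the program, the postcondition lim - 7 > 3 must hold; in canonical form it is lim > 10.
Before z := z: lim > 10
Then branch requires (3*lim > -5 ==> 3*z > 13) && ((!(3*lim > -5)) ==> (j <= -10 && lim > 10)); else branch requires lim > 10.
Before the if: ((2*lim == 0 && 2*z >= 2*j + 7) ==> ((3*lim > -5 ==> 3*z > 13) && ((!(3*lim > -5)) ==> (j <= -10 && lim > 10)))) && ((!(2*lim == 0 && 2*z >= 2*j + 7)) ==> lim > 10)
Answer: WP = ((2*lim == 0 && 2*z >= 2*j + 7) ==> ((3*lim > -5 ==> 3*z > 13) && ((!(3*lim > -5)) ==> (j <= -10 && lim > 10)))) && ((!(2*lim == 0 && 2*z >= 2*j + 7)) ==> lim > 10)


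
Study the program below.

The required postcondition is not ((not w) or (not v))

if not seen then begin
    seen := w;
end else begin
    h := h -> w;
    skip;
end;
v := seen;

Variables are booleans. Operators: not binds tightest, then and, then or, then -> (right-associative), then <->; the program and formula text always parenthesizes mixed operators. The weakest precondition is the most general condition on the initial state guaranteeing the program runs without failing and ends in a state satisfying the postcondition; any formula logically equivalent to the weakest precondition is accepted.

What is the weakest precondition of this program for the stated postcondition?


Working backward. After the program, not ((not w) or (not v)) must hold.
Before v := seen: not ((not w) or (not seen))
Then branch requires w; else branch requires not ((not w) or (not seen)).
Before the if: ((not seen) -> w) and (seen -> (not ((not w) or (not seen))))
Answer: WP = ((not seen) -> w) and (seen -> (not ((not w) or (not seen))))


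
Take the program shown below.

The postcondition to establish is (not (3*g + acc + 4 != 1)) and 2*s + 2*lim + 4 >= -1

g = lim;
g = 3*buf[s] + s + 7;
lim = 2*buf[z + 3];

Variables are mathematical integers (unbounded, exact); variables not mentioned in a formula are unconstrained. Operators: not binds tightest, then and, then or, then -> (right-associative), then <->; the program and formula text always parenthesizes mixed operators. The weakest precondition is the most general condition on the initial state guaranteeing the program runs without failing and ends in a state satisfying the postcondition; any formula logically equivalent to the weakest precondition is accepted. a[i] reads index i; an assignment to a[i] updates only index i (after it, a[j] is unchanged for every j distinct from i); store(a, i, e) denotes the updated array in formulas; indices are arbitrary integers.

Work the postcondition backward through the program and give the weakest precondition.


Working backward. After the program, the postcondition (not (3*g + acc + 4 != 1)) and 2*s + 2*lim + 4 >= -1 must hold; in canonical form it is (not (acc + 3*g != -3)) and 2*lim + 2*s >= -5.
Before lim := 2*buf[z + 3]: (not (acc + 3*g != -3)) and 4*buf[z + 3] + 2*s >= -5
Before g := 3*buf[s] + s + 7: (not (9*buf[s] + acc + 3*s != -24)) and 4*buf[z + 3] + 2*s >= -5
Before g := lim: (not (9*buf[s] + acc + 3*s != -24)) and 4*buf[z + 3] + 2*s >= -5
Answer: WP = (not (9*buf[s] + acc + 3*s != -24)) and 4*buf[z + 3] + 2*s >= -5


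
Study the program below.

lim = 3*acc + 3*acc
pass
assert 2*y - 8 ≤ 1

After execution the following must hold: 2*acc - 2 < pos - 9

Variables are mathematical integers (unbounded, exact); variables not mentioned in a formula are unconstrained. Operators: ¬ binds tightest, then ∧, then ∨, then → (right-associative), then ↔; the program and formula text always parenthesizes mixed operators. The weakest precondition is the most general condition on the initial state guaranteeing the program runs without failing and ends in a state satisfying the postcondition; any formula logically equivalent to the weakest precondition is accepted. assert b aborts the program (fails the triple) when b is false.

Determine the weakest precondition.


Working backward. After the program, the postcondition 2*acc - 2 < pos - 9 must hold; in canonical form it is 2*acc < pos - 7.
Before assert 2*y - 8 ≤ 1: 2*y ≤ 9 ∧ 2*acc < pos - 7
Before skip: 2*y ≤ 9 ∧ 2*acc < pos - 7
Before lim := 3*acc + 3*acc: 2*y ≤ 9 ∧ 2*acc < pos - 7
Answer: WP = 2*y ≤ 9 ∧ 2*acc < pos - 7


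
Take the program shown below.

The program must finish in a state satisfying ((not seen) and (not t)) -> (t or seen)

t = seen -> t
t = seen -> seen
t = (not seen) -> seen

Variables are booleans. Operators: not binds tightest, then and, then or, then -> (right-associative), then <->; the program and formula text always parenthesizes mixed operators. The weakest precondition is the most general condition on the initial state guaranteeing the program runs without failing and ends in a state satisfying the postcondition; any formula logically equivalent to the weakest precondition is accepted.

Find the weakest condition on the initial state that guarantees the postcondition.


Working backward. After the program, ((not seen) and (not t)) -> (t or seen) must hold.
Before t := (not seen) -> seen: ((not seen) and (not ((not seen) -> seen))) -> (((not seen) -> seen) or seen)
Before t := seen -> seen: ((not seen) and (not ((not seen) -> seen))) -> (((not seen) -> seen) or seen)
Before t := seen -> t: ((not seen) and (not ((not seen) -> seen))) -> (((not seen) -> seen) or seen)
Answer: WP = ((not seen) and (not ((not seen) -> seen))) -> (((not seen) -> seen) or seen)


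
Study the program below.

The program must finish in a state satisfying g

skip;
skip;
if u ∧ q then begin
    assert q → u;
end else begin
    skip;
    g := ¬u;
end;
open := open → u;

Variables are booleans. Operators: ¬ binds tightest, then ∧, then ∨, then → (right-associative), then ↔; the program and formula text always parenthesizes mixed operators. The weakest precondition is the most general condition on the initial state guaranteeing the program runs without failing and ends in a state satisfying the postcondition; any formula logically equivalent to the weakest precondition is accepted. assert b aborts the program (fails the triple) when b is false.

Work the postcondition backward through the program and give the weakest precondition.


Working backward. After the program, g must hold.
Before open := open → u: g
Then branch requires (q → u) ∧ g; else branch requires ¬u.
Before the if: ((u ∧ q) → ((q → u) ∧ g)) ∧ ((¬(u ∧ q)) → (¬u))
Before skip: ((u ∧ q) → ((q → u) ∧ g)) ∧ ((¬(u ∧ q)) → (¬u))
Before skip: ((u ∧ q) → ((q → u) ∧ g)) ∧ ((¬(u ∧ q)) → (¬u))
Answer: WP = ((u ∧ q) → ((q → u) ∧ g)) ∧ ((¬(u ∧ q)) → (¬u))


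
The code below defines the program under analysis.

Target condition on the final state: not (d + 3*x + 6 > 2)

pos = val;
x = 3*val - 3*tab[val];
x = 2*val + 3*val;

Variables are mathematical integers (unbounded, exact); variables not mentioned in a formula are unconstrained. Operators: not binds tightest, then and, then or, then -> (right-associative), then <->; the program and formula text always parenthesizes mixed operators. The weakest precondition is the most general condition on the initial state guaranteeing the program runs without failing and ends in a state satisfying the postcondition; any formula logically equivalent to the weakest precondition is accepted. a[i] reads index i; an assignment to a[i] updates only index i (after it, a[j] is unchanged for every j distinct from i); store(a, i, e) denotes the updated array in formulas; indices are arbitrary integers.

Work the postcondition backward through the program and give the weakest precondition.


Working backward. After the program, the postcondition not (d + 3*x + 6 > 2) must hold; in canonical form it is not (d + 3*x > -4).
Before x := 2*val + 3*val: not (d + 15*val > -4)
Before x := 3*val - 3*tab[val]: not (d + 15*val > -4)
Before pos := val: not (d + 15*val > -4)
Answer: WP = not (d + 15*val > -4)


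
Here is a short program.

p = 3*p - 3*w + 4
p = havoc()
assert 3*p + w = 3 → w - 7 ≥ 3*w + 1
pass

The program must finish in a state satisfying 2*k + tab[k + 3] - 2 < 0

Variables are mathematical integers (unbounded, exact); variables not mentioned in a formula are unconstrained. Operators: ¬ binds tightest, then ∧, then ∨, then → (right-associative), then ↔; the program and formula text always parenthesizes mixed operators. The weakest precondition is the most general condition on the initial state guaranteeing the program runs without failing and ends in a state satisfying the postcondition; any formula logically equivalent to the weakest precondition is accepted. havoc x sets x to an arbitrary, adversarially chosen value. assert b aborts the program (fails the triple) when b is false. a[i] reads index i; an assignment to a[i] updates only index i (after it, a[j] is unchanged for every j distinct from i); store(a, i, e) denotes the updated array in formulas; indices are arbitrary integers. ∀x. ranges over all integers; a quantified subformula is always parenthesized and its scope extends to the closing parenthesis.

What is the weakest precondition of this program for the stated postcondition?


Working backward. After the program, the postcondition 2*k + tab[k + 3] - 2 < 0 must hold; in canonical form it is tab[k + 3] + 2*k < 2.
Before skip: tab[k + 3] + 2*k < 2
Before assert 3*p + w = 3 → w - 7 ≥ 3*w + 1: (3*p + w = 3 → 2*w ≤ -8) ∧ tab[k + 3] + 2*k < 2
Before havoc p: ∀p_1. ((3*p_1 + w = 3 → 2*w ≤ -8) ∧ tab[k + 3] + 2*k < 2)
Before p := 3*p - 3*w + 4: ∀p_1. ((3*p_1 + w = 3 → 2*w ≤ -8) ∧ tab[k + 3] + 2*k < 2)
Answer: WP = ∀p_1. ((3*p_1 + w = 3 → 2*w ≤ -8) ∧ tab[k + 3] + 2*k < 2)


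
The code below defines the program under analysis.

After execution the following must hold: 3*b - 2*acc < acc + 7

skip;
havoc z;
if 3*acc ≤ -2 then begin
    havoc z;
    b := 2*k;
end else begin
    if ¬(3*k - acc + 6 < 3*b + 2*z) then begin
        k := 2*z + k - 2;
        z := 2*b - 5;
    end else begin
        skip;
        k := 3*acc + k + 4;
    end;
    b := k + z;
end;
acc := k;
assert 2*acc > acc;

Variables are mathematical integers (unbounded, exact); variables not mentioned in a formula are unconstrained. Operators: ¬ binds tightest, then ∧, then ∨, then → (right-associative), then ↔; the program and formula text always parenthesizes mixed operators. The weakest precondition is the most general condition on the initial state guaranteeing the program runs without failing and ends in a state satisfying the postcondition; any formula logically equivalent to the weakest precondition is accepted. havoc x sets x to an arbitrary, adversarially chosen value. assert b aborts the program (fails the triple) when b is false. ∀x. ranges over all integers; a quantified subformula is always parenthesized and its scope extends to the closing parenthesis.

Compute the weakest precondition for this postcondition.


Working backward. After the program, the postcondition 3*b - 2*acc < acc + 7 must hold; in canonical form it is 3*b < 3*acc + 7.
Before assert 2*acc > acc: acc > 0 ∧ 3*b < 3*acc + 7
Before acc := k: k > 0 ∧ 3*b < 3*k + 7
Then branch requires k > 0 ∧ 3*k < 7; else branch requires ((¬(3*k < acc + 3*b + 2*z - 6)) → (k + 2*z > 2 ∧ 6*b < 22)) ∧ (3*k < acc + 3*b + 2*z - 6 → (3*acc + k > -4 ∧ 3*z < 7)).
Before the if: (3*acc ≤ -2 → (k > 0 ∧ 3*k < 7)) ∧ ((¬(3*acc ≤ -2)) → (((¬(3*k < acc + 3*b + 2*z - 6)) → (k + 2*z > 2 ∧ 6*b < 22)) ∧ (3*k < acc + 3*b + 2*z - 6 → (3*acc + k > -4 ∧ 3*z < 7))))
Before havoc z: ∀z_1. ((3*acc ≤ -2 → (k > 0 ∧ 3*k < 7)) ∧ ((¬(3*acc ≤ -2)) → (((¬(3*k < acc + 3*b + 2*z_1 - 6)) → (k + 2*z_1 > 2 ∧ 6*b < 22)) ∧ (3*k < acc + 3*b + 2*z_1 - 6 → (3*acc + k > -4 ∧ 3*z_1 < 7)))))
Before skip: ∀z_1. ((3*acc ≤ -2 → (k > 0 ∧ 3*k < 7)) ∧ ((¬(3*acc ≤ -2)) → (((¬(3*k < acc + 3*b + 2*z_1 - 6)) → (k + 2*z_1 > 2 ∧ 6*b < 22)) ∧ (3*k < acc + 3*b + 2*z_1 - 6 → (3*acc + k > -4 ∧ 3*z_1 < 7)))))
Answer: WP = ∀z_1. ((3*acc ≤ -2 → (k > 0 ∧ 3*k < 7)) ∧ ((¬(3*acc ≤ -2)) → (((¬(3*k < acc + 3*b + 2*z_1 - 6)) → (k + 2*z_1 > 2 ∧ 6*b < 22)) ∧ (3*k < acc + 3*b + 2*z_1 - 6 → (3*acc + k > -4 ∧ 3*z_1 < 7)))))


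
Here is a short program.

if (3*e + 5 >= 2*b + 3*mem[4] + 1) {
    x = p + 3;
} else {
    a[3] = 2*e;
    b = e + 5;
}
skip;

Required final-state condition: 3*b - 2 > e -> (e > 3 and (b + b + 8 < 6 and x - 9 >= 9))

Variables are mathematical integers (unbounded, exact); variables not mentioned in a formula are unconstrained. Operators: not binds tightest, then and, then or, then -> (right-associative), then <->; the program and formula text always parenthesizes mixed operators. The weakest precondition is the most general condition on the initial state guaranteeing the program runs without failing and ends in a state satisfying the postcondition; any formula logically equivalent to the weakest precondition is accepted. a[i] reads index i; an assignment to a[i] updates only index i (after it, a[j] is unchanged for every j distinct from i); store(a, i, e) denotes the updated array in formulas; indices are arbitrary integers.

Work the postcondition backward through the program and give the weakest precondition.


Working backward. After the program, the postcondition 3*b - 2 > e -> (e > 3 and (b + b + 8 < 6 and x - 9 >= 9)) must hold; in canonical form it is 3*b > e + 2 -> (e > 3 and 2*b < -2 and x >= 18).
Before skip: 3*b > e + 2 -> (e > 3 and 2*b < -2 and x >= 18)
Then branch requires 3*b > e + 2 -> (e > 3 and 2*b < -2 and p >= 15); else branch requires 2*e > -13 -> (e > 3 and 2*e < -12 and x >= 18).
Before the if: (3*e >= 3*mem[4] + 2*b - 4 -> (3*b > e + 2 -> (e > 3 and 2*b < -2 and p >= 15))) and ((not (3*e >= 3*mem[4] + 2*b - 4)) -> (2*e > -13 -> (e > 3 and 2*e < -12 and x >= 18)))
Answer: WP = (3*e >= 3*mem[4] + 2*b - 4 -> (3*b > e + 2 -> (e > 3 and 2*b < -2 and p >= 15))) and ((not (3*e >= 3*mem[4] + 2*b - 4)) -> (2*e > -13 -> (e > 3 and 2*e < -12 and x >= 18)))


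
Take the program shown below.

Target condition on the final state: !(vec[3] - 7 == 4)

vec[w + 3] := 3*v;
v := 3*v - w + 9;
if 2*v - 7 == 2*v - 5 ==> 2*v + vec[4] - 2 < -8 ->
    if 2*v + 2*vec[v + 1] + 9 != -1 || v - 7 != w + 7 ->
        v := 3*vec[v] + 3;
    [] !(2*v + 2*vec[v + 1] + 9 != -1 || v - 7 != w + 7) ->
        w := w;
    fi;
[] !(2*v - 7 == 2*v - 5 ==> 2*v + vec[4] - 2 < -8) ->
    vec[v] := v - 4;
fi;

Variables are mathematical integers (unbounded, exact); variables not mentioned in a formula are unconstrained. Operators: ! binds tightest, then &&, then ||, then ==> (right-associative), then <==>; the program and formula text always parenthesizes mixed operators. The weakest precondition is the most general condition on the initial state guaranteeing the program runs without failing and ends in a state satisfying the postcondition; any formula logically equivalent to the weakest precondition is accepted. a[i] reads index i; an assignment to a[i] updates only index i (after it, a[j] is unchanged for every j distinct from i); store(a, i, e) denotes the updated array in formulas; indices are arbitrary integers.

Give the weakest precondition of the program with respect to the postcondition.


Working backward. After the program, the postcondition !(vec[3] - 7 == 4) must hold; in canonical form it is !(vec[3] == 11).
Then branch requires ((2*vec[v + 1] + 2*v != -10 || v != w + 14) ==> (!(vec[3] == 11))) && ((!(2*vec[v + 1] + 2*v != -10 || v != w + 14)) ==> (!(vec[3] == 11))); else branch requires !(store(vec, v, v - 4)[3] == 11).
Before the if: ((2*vec[v + 1] + 2*v != -10 || v != w + 14) ==> (!(vec[3] == 11))) && ((!(2*vec[v + 1] + 2*v != -10 || v != w + 14)) ==> (!(vec[3] == 11)))
Before v := 3*v - w + 9: ((2*vec[3*v - w + 10] + 6*v != 2*w - 28 || 3*v != 2*w + 5) ==> (!(vec[3] == 11))) && ((!(2*vec[3*v - w + 10] + 6*v != 2*w - 28 || 3*v != 2*w + 5)) ==> (!(vec[3] == 11)))
Before vec[w + 3] := 3*v: ((2*store(vec, w + 3, 3*v)[3*v - w + 10] + 6*v != 2*w - 28 || 3*v != 2*w + 5) ==> (!(store(vec, w + 3, 3*v)[3] == 11))) && ((!(2*store(vec, w + 3, 3*v)[3*v - w + 10] + 6*v != 2*w - 28 || 3*v != 2*w + 5)) ==> (!(store(vec, w + 3, 3*v)[3] == 11)))
Answer: WP = ((2*store(vec, w + 3, 3*v)[3*v - w + 10] + 6*v != 2*w - 28 || 3*v != 2*w + 5) ==> (!(store(vec, w + 3, 3*v)[3] == 11))) && ((!(2*store(vec, w + 3, 3*v)[3*v - w + 10] + 6*v != 2*w - 28 || 3*v != 2*w + 5)) ==> (!(store(vec, w + 3, 3*v)[3] == 11)))


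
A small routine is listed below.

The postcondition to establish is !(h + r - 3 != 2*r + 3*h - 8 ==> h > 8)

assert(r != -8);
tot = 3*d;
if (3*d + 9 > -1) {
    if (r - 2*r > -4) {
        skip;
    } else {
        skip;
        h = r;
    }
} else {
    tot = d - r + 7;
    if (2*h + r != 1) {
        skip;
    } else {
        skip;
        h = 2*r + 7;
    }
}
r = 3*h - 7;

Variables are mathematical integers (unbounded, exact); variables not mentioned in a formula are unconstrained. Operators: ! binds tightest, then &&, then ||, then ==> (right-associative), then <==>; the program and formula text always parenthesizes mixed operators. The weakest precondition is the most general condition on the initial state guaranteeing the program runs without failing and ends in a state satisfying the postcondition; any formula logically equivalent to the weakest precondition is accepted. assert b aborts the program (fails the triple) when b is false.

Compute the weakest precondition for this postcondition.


Working backward. After the program, the postcondition !(h + r - 3 != 2*r + 3*h - 8 ==> h > 8) must hold; in canonical form it is !(2*h + r != 5 ==> h > 8).
Before r := 3*h - 7: !(5*h != 12 ==> h > 8)
Then branch requires (r < 4 ==> (!(5*h != 12 ==> h > 8))) && ((!(r < 4)) ==> (!(5*r != 12 ==> r > 8))); else branch requires (2*h + r != 1 ==> (!(5*h != 12 ==> h > 8))) && ((!(2*h + r != 1)) ==> (!(10*r != -23 ==> 2*r > 1))).
Before the if: (3*d > -10 ==> ((r < 4 ==> (!(5*h != 12 ==> h > 8))) && ((!(r < 4)) ==> (!(5*r != 12 ==> r > 8))))) && ((!(3*d > -10)) ==> ((2*h + r != 1 ==> (!(5*h != 12 ==> h > 8))) && ((!(2*h + r != 1)) ==> (!(10*r != -23 ==> 2*r > 1)))))
Before tot := 3*d: (3*d > -10 ==> ((r < 4 ==> (!(5*h != 12 ==> h > 8))) && ((!(r < 4)) ==> (!(5*r != 12 ==> r > 8))))) && ((!(3*d > -10)) ==> ((2*h + r != 1 ==> (!(5*h != 12 ==> h > 8))) && ((!(2*h + r != 1)) ==> (!(10*r != -23 ==> 2*r > 1)))))
Before assert r != -8: r != -8 && (3*d > -10 ==> ((r < 4 ==> (!(5*h != 12 ==> h > 8))) && ((!(r < 4)) ==> (!(5*r != 12 ==> r > 8))))) && ((!(3*d > -10)) ==> ((2*h + r != 1 ==> (!(5*h != 12 ==> h > 8))) && ((!(2*h + r != 1)) ==> (!(10*r != -23 ==> 2*r > 1)))))
Answer: WP = r != -8 && (3*d > -10 ==> ((r < 4 ==> (!(5*h != 12 ==> h > 8))) && ((!(r < 4)) ==> (!(5*r != 12 ==> r > 8))))) && ((!(3*d > -10)) ==> ((2*h + r != 1 ==> (!(5*h != 12 ==> h > 8))) && ((!(2*h + r != 1)) ==> (!(10*r != -23 ==> 2*r > 1)))))


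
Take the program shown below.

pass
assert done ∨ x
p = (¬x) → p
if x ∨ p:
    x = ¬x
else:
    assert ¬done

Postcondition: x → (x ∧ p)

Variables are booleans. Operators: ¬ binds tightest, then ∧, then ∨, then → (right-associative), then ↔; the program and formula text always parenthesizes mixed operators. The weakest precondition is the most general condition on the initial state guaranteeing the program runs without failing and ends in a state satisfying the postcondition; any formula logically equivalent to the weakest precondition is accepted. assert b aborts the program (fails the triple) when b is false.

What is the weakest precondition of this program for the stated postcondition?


Working backward. After the program, x → (x ∧ p) must hold.
Then branch requires (¬x) → ((¬x) ∧ p); else branch requires (¬done) ∧ (x → (x ∧ p)).
Before the if: ((x ∨ p) → ((¬x) → ((¬x) ∧ p))) ∧ ((¬(x ∨ p)) → ((¬done) ∧ (x → (x ∧ p))))
Before p := (¬x) → p: ((x ∨ ((¬x) → p)) → ((¬x) → ((¬x) ∧ ((¬x) → p)))) ∧ ((¬(x ∨ ((¬x) → p))) → ((¬done) ∧ (x → (x ∧ ((¬x) → p)))))
Before assert done ∨ x: (done ∨ x) ∧ ((x ∨ ((¬x) → p)) → ((¬x) → ((¬x) ∧ ((¬x) → p)))) ∧ ((¬(x ∨ ((¬x) → p))) → ((¬done) ∧ (x → (x ∧ ((¬x) → p)))))
Before skip: (done ∨ x) ∧ ((x ∨ ((¬x) → p)) → ((¬x) → ((¬x) ∧ ((¬x) → p)))) ∧ ((¬(x ∨ ((¬x) → p))) → ((¬done) ∧ (x → (x ∧ ((¬x) → p)))))
Answer: WP = (done ∨ x) ∧ ((x ∨ ((¬x) → p)) → ((¬x) → ((¬x) ∧ ((¬x) → p)))) ∧ ((¬(x ∨ ((¬x) → p))) → ((¬done) ∧ (x → (x ∧ ((¬x) → p)))))


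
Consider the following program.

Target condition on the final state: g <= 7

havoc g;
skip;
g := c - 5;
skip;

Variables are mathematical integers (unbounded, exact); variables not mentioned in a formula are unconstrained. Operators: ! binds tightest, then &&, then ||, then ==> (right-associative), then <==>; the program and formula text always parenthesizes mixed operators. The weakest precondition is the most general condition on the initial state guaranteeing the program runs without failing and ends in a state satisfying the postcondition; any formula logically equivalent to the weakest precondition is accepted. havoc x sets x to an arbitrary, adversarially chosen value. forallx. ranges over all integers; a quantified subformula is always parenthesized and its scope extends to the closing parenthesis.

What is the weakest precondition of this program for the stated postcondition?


Working backward. After the program, g <= 7 must hold.
Before skip: g <= 7
Before g := c - 5: c <= 12
Before skip: c <= 12
Before havoc g: c <= 12
Answer: WP = c <= 12


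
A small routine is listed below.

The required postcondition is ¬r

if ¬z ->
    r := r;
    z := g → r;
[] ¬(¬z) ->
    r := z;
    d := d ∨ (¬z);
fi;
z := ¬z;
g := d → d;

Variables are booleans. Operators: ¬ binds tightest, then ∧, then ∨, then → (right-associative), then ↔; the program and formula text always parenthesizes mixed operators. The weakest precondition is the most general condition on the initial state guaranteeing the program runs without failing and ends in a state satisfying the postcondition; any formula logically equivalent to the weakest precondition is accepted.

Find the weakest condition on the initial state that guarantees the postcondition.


Working backward. After the program, ¬r must hold.
Before g := d → d: ¬r
Before z := ¬z: ¬r
Then branch requires ¬r; else branch requires ¬z.
Before the if: ((¬z) → (¬r)) ∧ (z → (¬z))
Answer: WP = ((¬z) → (¬r)) ∧ (z → (¬z))


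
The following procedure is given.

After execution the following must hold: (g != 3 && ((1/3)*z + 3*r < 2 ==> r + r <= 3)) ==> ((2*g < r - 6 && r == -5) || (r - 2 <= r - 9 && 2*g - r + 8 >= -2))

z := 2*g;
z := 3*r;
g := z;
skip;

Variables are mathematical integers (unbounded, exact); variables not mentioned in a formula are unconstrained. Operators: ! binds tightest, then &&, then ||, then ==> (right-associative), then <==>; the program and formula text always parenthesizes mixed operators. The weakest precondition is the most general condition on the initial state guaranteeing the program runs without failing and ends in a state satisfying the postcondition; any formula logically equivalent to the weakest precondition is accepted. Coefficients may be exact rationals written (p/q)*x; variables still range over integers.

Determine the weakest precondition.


Working backward. After the program, the postcondition (g != 3 && ((1/3)*z + 3*r < 2 ==> r + r <= 3)) ==> ((2*g < r - 6 && r == -5) || (r - 2 <= r - 9 && 2*g - r + 8 >= -2)) must hold; in canonical form it is (g != 3 && (3*r + (1/3)*z < 2 ==> 2*r <= 3)) ==> (2*g < r - 6 && r == -5).
Before skip: (g != 3 && (3*r + (1/3)*z < 2 ==> 2*r <= 3)) ==> (2*g < r - 6 && r == -5)
Before g := z: (z != 3 && (3*r + (1/3)*z < 2 ==> 2*r <= 3)) ==> (2*z < r - 6 && r == -5)
Before z := 3*r: (3*r != 3 && (4*r < 2 ==> 2*r <= 3)) ==> (5*r < -6 && r == -5)
Before z := 2*g: (3*r != 3 && (4*r < 2 ==> 2*r <= 3)) ==> (5*r < -6 && r == -5)
Answer: WP = (3*r != 3 && (4*r < 2 ==> 2*r <= 3)) ==> (5*r < -6 && r == -5)


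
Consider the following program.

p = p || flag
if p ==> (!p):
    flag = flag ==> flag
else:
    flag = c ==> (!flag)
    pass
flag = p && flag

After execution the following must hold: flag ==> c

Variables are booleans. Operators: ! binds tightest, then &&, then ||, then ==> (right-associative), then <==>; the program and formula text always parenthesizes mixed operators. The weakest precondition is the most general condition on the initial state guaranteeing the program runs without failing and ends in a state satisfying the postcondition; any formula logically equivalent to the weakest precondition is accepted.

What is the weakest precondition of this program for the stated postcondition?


Working backward. After the program, flag ==> c must hold.
Before flag := p && flag: (p && flag) ==> c
Then branch requires p ==> c; else branch requires (p && (c ==> (!flag))) ==> c.
Before the if: ((p ==> (!p)) ==> (p ==> c)) && ((!(p ==> (!p))) ==> ((p && (c ==> (!flag))) ==> c))
Before p := p || flag: (((p || flag) ==> (!(p || flag))) ==> ((p || flag) ==> c)) && ((!((p || flag) ==> (!(p || flag)))) ==> (((p || flag) && (c ==> (!flag))) ==> c))
Answer: WP = (((p || flag) ==> (!(p || flag))) ==> ((p || flag) ==> c)) && ((!((p || flag) ==> (!(p || flag)))) ==> (((p || flag) && (c ==> (!flag))) ==> c))
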